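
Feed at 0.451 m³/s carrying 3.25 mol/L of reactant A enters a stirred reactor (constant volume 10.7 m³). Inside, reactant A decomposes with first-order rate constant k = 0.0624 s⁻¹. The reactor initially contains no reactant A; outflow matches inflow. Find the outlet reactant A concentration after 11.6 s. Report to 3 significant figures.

Accumulation = in − out − consumed: V dC/dt = Q C_in − Q C − k V C.
This is linear with rate a = Q/V + k = 0.10455 s⁻¹.
C_ss = Q C_in/(Q + kV) = 1.3102 mol/L; C(t) = C_ss + (C₀ − C_ss) e^(−a t).
C(11.6) = 1.3102 + (-1.3102)·e^(−0.10455·11.6) = 1.3102 + (-1.3102)·0.29737 = 0.92062 mol/L.

0.921 mol/L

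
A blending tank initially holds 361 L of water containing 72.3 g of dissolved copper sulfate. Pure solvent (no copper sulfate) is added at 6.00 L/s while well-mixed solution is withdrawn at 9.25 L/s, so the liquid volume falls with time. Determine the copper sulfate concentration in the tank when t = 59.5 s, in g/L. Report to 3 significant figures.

Total volume: dV/dt = Q_in − Q_out = -3.2500 L/s, so V(t) = 361 − 3.2500 t and V(59.5) = 167.62 L.
No copper sulfate enters, so dm/dt = −Q_out · (m/V).
Separate: dm/m = −Q_out dt/V(t) ⇒ ln(m/m₀) = −(Q_out/(Q_in−Q_out)) ln(V/V₀).
m = m₀ (V₀/V)^(Q_out/(Q_in−Q_out)) = 72.3 × (361/167.62)^(-2.8462) = 8.1450 g.
C = m/V = 8.1450/167.62 = 0.048590 g/L.

0.0486 g/L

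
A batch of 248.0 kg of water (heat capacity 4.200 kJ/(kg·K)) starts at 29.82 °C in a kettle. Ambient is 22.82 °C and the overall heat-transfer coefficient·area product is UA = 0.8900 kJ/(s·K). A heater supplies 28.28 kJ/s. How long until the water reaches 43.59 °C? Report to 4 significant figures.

M c_p dT/dt = −UA(T − T_amb) + Q̇.
τ = M c_p/UA = 1170.34 s; T_ss = T_amb + Q̇/UA = 22.82 + 28.28/0.8900 = 54.5953 °C.
T(t) = T_ss + (T₀ − T_ss)e^(−t/τ); set T = 43.59:
t = −τ ln[(T − T_ss)/(T₀ − T_ss)] = −1170.34 · ln(0.444204) = 949.695 s.

949.7 s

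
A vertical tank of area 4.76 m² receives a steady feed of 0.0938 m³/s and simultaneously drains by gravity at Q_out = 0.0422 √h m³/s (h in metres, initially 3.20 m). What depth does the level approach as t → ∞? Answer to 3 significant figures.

Level balance: A dh/dt = 0.0938 − 0.0422 √h. Setting dh/dt = 0:
Q_in = 0.0422 √h_ss ⇒ √h_ss = 0.0938/0.0422 = 2.2227.
h_ss = 2.2227² = 4.9406 m. (Since h₀ = 3.20 m < h_ss, the level will rise toward this value.)

4.94 m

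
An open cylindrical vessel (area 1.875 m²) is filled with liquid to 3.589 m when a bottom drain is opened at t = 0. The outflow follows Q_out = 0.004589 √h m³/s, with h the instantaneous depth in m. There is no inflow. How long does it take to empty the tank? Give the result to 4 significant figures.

1548 s

Mass balance (ρ constant): A dh/dt = −0.004589 √h.
∫ h^(−1/2) dh = −(0.004589/A) ∫ dt, giving 2√h = 2√h₀ − (0.004589/A) t.
Tank is empty when √h = 0: t_empty = 2A√h₀/0.004589.
t_empty = 2·1.875·√3.589/0.004589 = 3.75000·1.89447/0.004589 = 1548.10 s.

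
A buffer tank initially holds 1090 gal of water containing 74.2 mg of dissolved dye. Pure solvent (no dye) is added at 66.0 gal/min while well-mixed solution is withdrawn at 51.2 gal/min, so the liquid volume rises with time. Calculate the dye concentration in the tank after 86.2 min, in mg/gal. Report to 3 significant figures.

0.00215 mg/gal

Let m(t) be the amount of dye. Volume: V(t) = V₀ + (Q_in − Q_out) t = 1090 + 14.800 t; V(86.2) = 2365.8 gal.
No dye enters, so dm/dt = −Q_out · (m/V).
Separate: dm/m = −Q_out dt/V(t) ⇒ ln(m/m₀) = −(Q_out/(Q_in−Q_out)) ln(V/V₀).
m = m₀ (V₀/V)^(Q_out/(Q_in−Q_out)) = 74.2 × (1090/2365.8)^(3.4595) = 5.0833 mg.
C = m/V = 5.0833/2365.8 = 0.0021487 mg/gal.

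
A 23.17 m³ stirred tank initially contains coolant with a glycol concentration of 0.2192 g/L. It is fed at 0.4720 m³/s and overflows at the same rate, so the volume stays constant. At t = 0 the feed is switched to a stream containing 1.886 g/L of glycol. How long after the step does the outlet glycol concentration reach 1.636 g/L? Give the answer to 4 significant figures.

93.13 s

Species balance: V dC/dt = Q(C_in − C) ⇒ τ = V/Q = 49.0890 s.
C(t) = C_in + (C₀ − C_in) e^(−t/τ). Set C = 1.636 and solve for t:
e^(−t/τ) = (C − C_in)/(C₀ − C_in) = (1.636 − 1.886)/(0.2192 − 1.886) = 0.149988
t = −τ ln(…) = 49.0890 × 1.89720 = 93.1316 s.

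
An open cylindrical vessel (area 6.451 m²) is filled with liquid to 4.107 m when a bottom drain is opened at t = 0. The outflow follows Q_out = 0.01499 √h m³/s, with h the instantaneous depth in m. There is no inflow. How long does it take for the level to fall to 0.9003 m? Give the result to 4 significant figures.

927.6 s

Volume balance on the tank: A dh/dt = −0.01499 √h.
This is separable: 2 d(√h)/dt = −0.01499/A, so √h = √h₀ − (0.01499/(2A)) t.
t = 2A(√h₀ − √h)/0.01499 = 2·6.451·(√4.107 − √0.9003)/0.01499
  = 12.9020 × (2.02657 − 0.948841) / 0.01499 = 927.612 s.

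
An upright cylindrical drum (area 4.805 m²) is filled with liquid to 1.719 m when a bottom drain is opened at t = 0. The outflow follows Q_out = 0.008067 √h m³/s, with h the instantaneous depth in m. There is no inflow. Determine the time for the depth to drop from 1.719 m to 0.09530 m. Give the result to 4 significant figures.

Unsteady balance on liquid volume: A dh/dt = −0.008067 √h.
Separate and integrate: 2(√h − √h₀) = −(0.008067/A) t.
t = 2A(√h₀ − √h)/0.008067 = 2·4.805·(√1.719 − √0.09530)/0.008067
  = 9.61000 × (1.31111 − 0.308707) / 0.008067 = 1194.13 s.

1194 s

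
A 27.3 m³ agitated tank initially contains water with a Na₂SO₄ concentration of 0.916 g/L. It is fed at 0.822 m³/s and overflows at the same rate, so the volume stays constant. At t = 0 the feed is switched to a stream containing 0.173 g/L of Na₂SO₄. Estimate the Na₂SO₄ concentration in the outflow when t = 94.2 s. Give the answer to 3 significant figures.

Species balance on the tank: V dC/dt = Q(C_in − C).
Time constant τ = V/Q = 27.3/0.822 = 33.212 s.
C approaches C_in exponentially: C(t) = C_in + (C₀ − C_in) e^(−t/τ).
C(94.2) = 0.173 + (0.916 − 0.173)·e^(−94.2/33.212) = 0.173 + (0.74300)·0.058639 = 0.21657 g/L.

0.217 g/L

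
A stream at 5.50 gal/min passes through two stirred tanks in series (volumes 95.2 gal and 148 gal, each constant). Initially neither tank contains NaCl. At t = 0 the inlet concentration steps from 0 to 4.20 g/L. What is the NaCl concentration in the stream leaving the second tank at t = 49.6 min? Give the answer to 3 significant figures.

Species balance on tank i: dCᵢ/dt = (Cᵢ₋₁ − Cᵢ)/τᵢ with τᵢ = Vᵢ/Q.
τ₁ = 95.2/5.50 = 17.309 min; τ₂ = 148/5.50 = 26.909 min.
Tank 1: C₁ = C_in(1 − e^(−t/τ₁)). Tank 2 (τ₁ ≠ τ₂): C₂ = C_in[1 − (τ₁ e^(−t/τ₁) − τ₂ e^(−t/τ₂))/(τ₁ − τ₂)].
At t = 49.6: e^(−t/τ₁) = 0.056952, e^(−t/τ₂) = 0.15830.
C₂ = 4.20·[1 − (17.309·0.056952 − 26.909·0.15830)/(-9.6000)] = 4.20·0.65896 = 2.7676 g/L.

2.77 g/L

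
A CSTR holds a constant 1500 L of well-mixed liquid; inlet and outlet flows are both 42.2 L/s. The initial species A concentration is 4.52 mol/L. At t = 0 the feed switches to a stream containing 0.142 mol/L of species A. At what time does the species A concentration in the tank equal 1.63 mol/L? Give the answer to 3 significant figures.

38.4 s

Species balance: V dC/dt = Q(C_in − C) ⇒ τ = V/Q = 35.545 s.
C(t) = C_in + (C₀ − C_in) e^(−t/τ). Set C = 1.63 and solve for t:
e^(−t/τ) = (C − C_in)/(C₀ − C_in) = (1.63 − 0.142)/(4.52 − 0.142) = 0.33988
t = −τ ln(…) = 35.545 × 1.0792 = 38.359 s.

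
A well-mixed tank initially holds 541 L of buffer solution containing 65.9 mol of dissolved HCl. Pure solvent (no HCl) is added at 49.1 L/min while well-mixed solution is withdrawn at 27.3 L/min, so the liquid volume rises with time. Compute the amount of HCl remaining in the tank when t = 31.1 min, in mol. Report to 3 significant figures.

23.8 mol

Let m(t) be the amount of HCl. Volume: V(t) = V₀ + (Q_in − Q_out) t = 541 + 21.800 t; V(31.1) = 1219.0 L.
Species balance (pure solvent in): dm/dt = −Q_out · m/V(t).
dm/m = −Q_out dt/(V₀ + 21.800 t); integrating gives ln(m/m₀) = −(Q_out/(Q_in−Q_out)) ln(V/V₀).
m = m₀ (V₀/V)^(Q_out/(Q_in−Q_out)) = 65.9 × (541/1219.0)^(1.2523) = 23.827 mol.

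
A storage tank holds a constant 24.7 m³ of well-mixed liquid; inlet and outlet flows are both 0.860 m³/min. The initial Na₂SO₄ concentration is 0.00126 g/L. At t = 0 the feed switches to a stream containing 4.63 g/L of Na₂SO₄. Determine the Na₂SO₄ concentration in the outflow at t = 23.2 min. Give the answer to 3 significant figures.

2.57 g/L

Species balance on the tank: V dC/dt = Q(C_in − C).
Time constant τ = V/Q = 24.7/0.860 = 28.721 min.
Integrating: C(t) = C_in + (C₀ − C_in) e^(−t/τ).
C(23.2) = 4.63 + (0.00126 − 4.63)·e^(−23.2/28.721) = 4.63 + (-4.6287)·0.44585 = 2.5663 g/L.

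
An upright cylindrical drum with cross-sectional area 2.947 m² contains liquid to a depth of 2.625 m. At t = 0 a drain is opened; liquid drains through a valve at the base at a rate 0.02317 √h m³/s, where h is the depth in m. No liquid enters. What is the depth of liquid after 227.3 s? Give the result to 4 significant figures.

With no inflow, A dh/dt = −0.02317 √h.
∫ h^(−1/2) dh = −(0.02317/A) ∫ dt, giving 2√h = 2√h₀ − (0.02317/A) t.
√h = √2.625 − 0.02317·227.3/(2·2.947) = 1.62019 − 0.893543 = 0.726642.
h = 0.726642² = 0.528009 m.

0.5280 m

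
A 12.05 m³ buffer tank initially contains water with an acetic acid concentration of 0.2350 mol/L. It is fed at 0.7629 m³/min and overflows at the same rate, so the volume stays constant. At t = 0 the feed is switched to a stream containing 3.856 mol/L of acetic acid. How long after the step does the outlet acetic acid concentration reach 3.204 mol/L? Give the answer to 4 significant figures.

27.08 min

Species balance: V dC/dt = Q(C_in − C) ⇒ τ = V/Q = 15.7950 min.
C(t) = C_in + (C₀ − C_in) e^(−t/τ). Set C = 3.204 and solve for t:
e^(−t/τ) = (C − C_in)/(C₀ − C_in) = (3.204 − 3.856)/(0.2350 − 3.856) = 0.180061
t = −τ ln(…) = 15.7950 × 1.71446 = 27.0799 min.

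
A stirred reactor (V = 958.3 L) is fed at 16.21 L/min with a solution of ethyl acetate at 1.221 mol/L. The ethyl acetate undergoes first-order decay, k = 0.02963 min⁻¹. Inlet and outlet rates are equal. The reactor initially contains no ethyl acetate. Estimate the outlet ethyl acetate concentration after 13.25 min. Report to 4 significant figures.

V dC/dt = Q(C_in − C) − k V C.
dC/dt = (Q/V) C_in − (Q/V + k) C; effective rate a = Q/V + k = 0.0169154 + 0.02963 = 0.0465454 min⁻¹.
C_ss = Q C_in/(Q + kV) = 0.443732 mol/L; C(t) = C_ss + (C₀ − C_ss) e^(−a t).
C(13.25) = 0.443732 + (-0.443732)·e^(−0.0465454·13.25) = 0.443732 + (-0.443732)·0.539708 = 0.204246 mol/L.

0.2042 mol/L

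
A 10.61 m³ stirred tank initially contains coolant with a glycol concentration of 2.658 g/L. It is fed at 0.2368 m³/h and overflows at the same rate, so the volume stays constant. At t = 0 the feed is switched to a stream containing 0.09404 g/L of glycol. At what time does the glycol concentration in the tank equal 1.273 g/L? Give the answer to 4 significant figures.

Species balance: V dC/dt = Q(C_in − C) ⇒ τ = V/Q = 44.8057 h.
C(t) = C_in + (C₀ − C_in) e^(−t/τ). Set C = 1.273 and solve for t:
e^(−t/τ) = (C − C_in)/(C₀ − C_in) = (1.273 − 0.09404)/(2.658 − 0.09404) = 0.459820
t = −τ ln(…) = 44.8057 × 0.776920 = 34.8105 h.

34.81 h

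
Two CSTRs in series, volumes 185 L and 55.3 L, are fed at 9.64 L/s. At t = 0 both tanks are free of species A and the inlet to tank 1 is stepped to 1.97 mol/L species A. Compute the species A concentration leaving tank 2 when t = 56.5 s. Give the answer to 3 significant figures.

Time constants: τᵢ = Vᵢ/Q for each well-mixed tank.
τ₁ = 185/9.64 = 19.191 s; τ₂ = 55.3/9.64 = 5.7365 s.
Tank 1: C₁ = C_in(1 − e^(−t/τ₁)). Tank 2 (τ₁ ≠ τ₂): C₂ = C_in[1 − (τ₁ e^(−t/τ₁) − τ₂ e^(−t/τ₂))/(τ₁ − τ₂)].
At t = 56.5: e^(−t/τ₁) = 0.052649, e^(−t/τ₂) = 5.2790e-05.
C₂ = 1.97·[1 − (19.191·0.052649 − 5.7365·5.2790e-05)/(13.454)] = 1.97·0.92493 = 1.8221 mol/L.

1.82 mol/L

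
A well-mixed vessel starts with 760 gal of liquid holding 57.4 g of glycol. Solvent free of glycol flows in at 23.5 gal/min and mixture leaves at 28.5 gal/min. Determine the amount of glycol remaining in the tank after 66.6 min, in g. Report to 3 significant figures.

Total volume: dV/dt = Q_in − Q_out = -5.0000 gal/min, so V(t) = 760 − 5.0000 t and V(66.6) = 427.00 gal.
No glycol enters, so dm/dt = −Q_out · (m/V).
dm/m = −Q_out dt/(V₀ − 5.0000 t); integrating gives ln(m/m₀) = −(Q_out/(Q_in−Q_out)) ln(V/V₀).
m = m₀ (V₀/V)^(Q_out/(Q_in−Q_out)) = 57.4 × (760/427.00)^(-5.7000) = 2.1464 g.

2.15 g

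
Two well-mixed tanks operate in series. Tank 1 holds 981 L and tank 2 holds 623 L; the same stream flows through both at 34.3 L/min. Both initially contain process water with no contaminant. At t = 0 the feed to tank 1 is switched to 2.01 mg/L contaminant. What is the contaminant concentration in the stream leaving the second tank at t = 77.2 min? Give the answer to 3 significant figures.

Each tank obeys Vᵢ dCᵢ/dt = Q(Cᵢ₋₁ − Cᵢ), so τᵢ = Vᵢ/Q.
τ₁ = 981/34.3 = 28.601 min; τ₂ = 623/34.3 = 18.163 min.
Solving the cascade with C₁(0)=C₂(0)=0 gives C₂(t) = C_in[1 − (τ₁ e^(−t/τ₁) − τ₂ e^(−t/τ₂))/(τ₁ − τ₂)].
At t = 77.2: e^(−t/τ₁) = 0.067256, e^(−t/τ₂) = 0.014259.
C₂ = 2.01·[1 − (28.601·0.067256 − 18.163·0.014259)/(10.437)] = 2.01·0.84052 = 1.6894 mg/L.

1.69 mg/L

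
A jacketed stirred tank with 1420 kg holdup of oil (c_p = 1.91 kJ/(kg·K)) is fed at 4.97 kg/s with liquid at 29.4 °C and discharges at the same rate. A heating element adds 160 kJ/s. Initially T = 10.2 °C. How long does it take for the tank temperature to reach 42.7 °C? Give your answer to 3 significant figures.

662 s

M c_p dT/dt = ṁ c_p (T_in − T) + Q̇.
τ = M/ṁ = 285.71 s; T_ss = T_in + Q̇/(ṁ c_p) = 46.255 °C.
T(t) = T_ss + (T₀ − T_ss) e^(−t/τ). Set T = 42.7:
e^(−t/τ) = (42.7 − 46.255)/(10.2 − 46.255) = 0.098601
t = −285.71 · ln(0.098601) = 661.91 s.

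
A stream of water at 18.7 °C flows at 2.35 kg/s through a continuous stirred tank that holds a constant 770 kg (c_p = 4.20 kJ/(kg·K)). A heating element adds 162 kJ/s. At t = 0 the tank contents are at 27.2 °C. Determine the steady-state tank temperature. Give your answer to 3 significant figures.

35.1 °C

Heat balance on the well-mixed liquid: M c_p dT/dt = ṁ c_p (T_in − T) + 162.
At steady state dT/dt = 0 ⇒ T_ss = T_in + Q̇/(ṁ c_p) = 18.7 + 162/(2.35·4.20) = 35.113 °C.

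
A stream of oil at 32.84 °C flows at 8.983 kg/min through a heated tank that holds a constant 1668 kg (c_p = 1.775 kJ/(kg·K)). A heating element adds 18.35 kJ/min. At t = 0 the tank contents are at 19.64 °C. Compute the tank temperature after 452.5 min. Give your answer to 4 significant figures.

32.74 °C

M c_p dT/dt = ṁ c_p (T_in − T) + Q̇.
Rearrange: dT/dt = (T_ss − T)/τ with τ = M/ṁ = 185.684 min and T_ss = T_in + Q̇/(ṁ c_p) = 33.9908 °C.
T approaches T_ss exponentially: T(t) = T_ss + (T₀ − T_ss) e^(−t/τ).
T(452.5) = 33.9908 + (-14.3508)·e^(−452.5/185.684) = 33.9908 + (-14.3508)·0.0874284 = 32.7362 °C.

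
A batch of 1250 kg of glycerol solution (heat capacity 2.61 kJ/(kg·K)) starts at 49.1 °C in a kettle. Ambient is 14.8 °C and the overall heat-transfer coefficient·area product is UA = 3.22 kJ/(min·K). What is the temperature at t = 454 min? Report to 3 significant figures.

36.7 °C

M c_p dT/dt = −UA(T − T_amb).
dT/dt = (T_ss − T)/τ with T_ss = T_amb = 14.800 °C, τ = M c_p/UA = 1250·2.61/3.22 = 1013.2 min.
T approaches T_ss exponentially: T(t) = T_ss + (T₀ − T_ss) e^(−t/τ).
T(454) = 14.800 + (34.300)·0.63885 = 36.713 °C.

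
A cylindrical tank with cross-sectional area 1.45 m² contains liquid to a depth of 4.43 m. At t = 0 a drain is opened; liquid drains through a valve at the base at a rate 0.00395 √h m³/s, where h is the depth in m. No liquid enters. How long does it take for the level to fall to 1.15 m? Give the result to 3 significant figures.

758 s

A dh/dt = −Q_out = −0.00395 √h.
This is separable: 2 d(√h)/dt = −0.00395/A, so √h = √h₀ − (0.00395/(2A)) t.
t = 2A(√h₀ − √h)/0.00395 = 2·1.45·(√4.43 − √1.15)/0.00395
  = 2.9000 × (2.1048 − 1.0724) / 0.00395 = 757.95 s.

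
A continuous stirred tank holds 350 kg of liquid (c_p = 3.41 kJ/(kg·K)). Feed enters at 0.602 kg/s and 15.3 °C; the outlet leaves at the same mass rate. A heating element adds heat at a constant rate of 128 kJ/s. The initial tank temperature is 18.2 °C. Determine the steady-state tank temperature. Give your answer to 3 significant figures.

77.7 °C

M c_p dT/dt = ṁ c_p (T_in − T) + Q̇.
At steady state dT/dt = 0 ⇒ T_ss = T_in + Q̇/(ṁ c_p) = 15.3 + 128/(0.602·3.41) = 77.653 °C.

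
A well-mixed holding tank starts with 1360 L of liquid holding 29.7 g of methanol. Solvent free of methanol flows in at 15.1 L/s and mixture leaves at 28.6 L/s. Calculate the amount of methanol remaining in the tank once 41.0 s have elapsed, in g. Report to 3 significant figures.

Let m(t) be the amount of methanol. Volume: V(t) = V₀ + (Q_in − Q_out) t = 1360 − 13.500 t; V(41.0) = 806.50 L.
No methanol enters, so dm/dt = −Q_out · (m/V).
Separate: dm/m = −Q_out dt/V(t) ⇒ ln(m/m₀) = −(Q_out/(Q_in−Q_out)) ln(V/V₀).
m = m₀ (V₀/V)^(Q_out/(Q_in−Q_out)) = 29.7 × (1360/806.50)^(-2.1185) = 9.8173 g.

9.82 g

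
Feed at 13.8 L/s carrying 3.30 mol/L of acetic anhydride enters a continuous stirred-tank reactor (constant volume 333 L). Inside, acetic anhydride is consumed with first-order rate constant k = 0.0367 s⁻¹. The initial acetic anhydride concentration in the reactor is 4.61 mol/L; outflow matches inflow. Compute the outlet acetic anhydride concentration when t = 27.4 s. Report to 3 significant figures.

2.09 mol/L

V dC/dt = Q(C_in − C) − k V C.
This is linear with rate a = Q/V + k = 0.078141 s⁻¹.
C_ss = Q C_in/(Q + kV) = 1.7501 mol/L; C(t) = C_ss + (C₀ − C_ss) e^(−a t).
C(27.4) = 1.7501 + (2.8599)·e^(−0.078141·27.4) = 1.7501 + (2.8599)·0.11753 = 2.0862 mol/L.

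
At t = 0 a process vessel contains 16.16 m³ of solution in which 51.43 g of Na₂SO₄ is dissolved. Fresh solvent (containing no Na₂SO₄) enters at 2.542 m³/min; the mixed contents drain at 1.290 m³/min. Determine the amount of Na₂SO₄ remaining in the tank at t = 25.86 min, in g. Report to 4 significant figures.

Total volume: dV/dt = Q_in − Q_out = 1.25200 m³/min, so V(t) = 16.16 + 1.25200 t and V(25.86) = 48.5367 m³.
Species balance (pure solvent in): dm/dt = −Q_out · m/V(t).
dm/m = −Q_out dt/(V₀ + 1.25200 t); integrating gives ln(m/m₀) = −(Q_out/(Q_in−Q_out)) ln(V/V₀).
m = m₀ (V₀/V)^(Q_out/(Q_in−Q_out)) = 51.43 × (16.16/48.5367)^(1.03035) = 16.5612 g.

16.56 g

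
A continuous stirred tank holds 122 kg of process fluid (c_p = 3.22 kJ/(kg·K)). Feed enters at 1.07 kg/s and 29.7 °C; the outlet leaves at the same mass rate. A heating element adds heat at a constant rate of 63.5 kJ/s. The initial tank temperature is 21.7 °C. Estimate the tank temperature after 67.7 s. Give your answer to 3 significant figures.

33.5 °C

First-law balance (no shaft work): M c_p dT/dt = ṁ c_p (T_in − T) + 63.5.
τ = M/ṁ = 114.02 s; T_ss = T_in + Q̇/(ṁ c_p) = 29.7 + 63.5/(1.07·3.22) = 48.130 °C.
This is linear first-order; T(t) = T_ss + (T₀ − T_ss) e^(−t/τ).
T(67.7) = 48.130 + (-26.430)·e^(−67.7/114.02) = 48.130 + (-26.430)·0.55225 = 33.534 °C.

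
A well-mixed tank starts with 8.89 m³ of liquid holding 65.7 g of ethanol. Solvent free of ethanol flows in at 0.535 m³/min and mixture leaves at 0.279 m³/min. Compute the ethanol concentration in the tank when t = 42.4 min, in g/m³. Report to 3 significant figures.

1.39 g/m³

Total volume: dV/dt = Q_in − Q_out = 0.25600 m³/min, so V(t) = 8.89 + 0.25600 t and V(42.4) = 19.744 m³.
Solute balance: dm/dt = 0 − Q_out C = −Q_out m/V(t).
Separate: dm/m = −Q_out dt/V(t) ⇒ ln(m/m₀) = −(Q_out/(Q_in−Q_out)) ln(V/V₀).
m = m₀ (V₀/V)^(Q_out/(Q_in−Q_out)) = 65.7 × (8.89/19.744)^(1.0898) = 27.535 g.
C = m/V = 27.535/19.744 = 1.3946 g/m³.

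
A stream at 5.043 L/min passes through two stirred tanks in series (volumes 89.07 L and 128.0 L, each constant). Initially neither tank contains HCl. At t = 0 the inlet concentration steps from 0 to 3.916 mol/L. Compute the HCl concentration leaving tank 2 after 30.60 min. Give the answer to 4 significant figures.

1.644 mol/L

Each tank obeys Vᵢ dCᵢ/dt = Q(Cᵢ₋₁ − Cᵢ), so τᵢ = Vᵢ/Q.
τ₁ = 89.07/5.043 = 17.6621 min; τ₂ = 128.0/5.043 = 25.3817 min.
Tank 1: C₁ = C_in(1 − e^(−t/τ₁)). Tank 2 (τ₁ ≠ τ₂): C₂ = C_in[1 − (τ₁ e^(−t/τ₁) − τ₂ e^(−t/τ₂))/(τ₁ − τ₂)].
At t = 30.60: e^(−t/τ₁) = 0.176838, e^(−t/τ₂) = 0.299515.
C₂ = 3.916·[1 − (17.6621·0.176838 − 25.3817·0.299515)/(-7.71961)] = 3.916·0.419807 = 1.64396 mol/L.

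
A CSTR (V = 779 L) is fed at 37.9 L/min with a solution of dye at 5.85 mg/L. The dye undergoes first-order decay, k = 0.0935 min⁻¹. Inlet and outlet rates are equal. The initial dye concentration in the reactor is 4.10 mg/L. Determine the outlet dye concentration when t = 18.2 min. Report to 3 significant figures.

Accumulation = in − out − consumed: V dC/dt = Q C_in − Q C − k V C.
This is linear with rate a = Q/V + k = 0.14215 min⁻¹.
C_ss = Q C_in/(Q + kV) = 2.0022 mg/L; C(t) = C_ss + (C₀ − C_ss) e^(−a t).
C(18.2) = 2.0022 + (2.0978)·e^(−0.14215·18.2) = 2.0022 + (2.0978)·0.075233 = 2.1600 mg/L.

2.16 mg/L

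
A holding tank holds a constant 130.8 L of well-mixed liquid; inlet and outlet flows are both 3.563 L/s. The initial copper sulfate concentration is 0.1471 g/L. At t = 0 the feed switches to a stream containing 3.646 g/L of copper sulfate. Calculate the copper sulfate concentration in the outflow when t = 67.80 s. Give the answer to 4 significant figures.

3.094 g/L

Transient balance on the dissolved component: V dC/dt = Q(C_in − C).
So dC/dt = (C_in − C)/τ with τ = V/Q = 130.8/3.563 = 36.7106 s.
Solution: C(t) = C_in + (C₀ − C_in) e^(−t/τ).
C(67.80) = 3.646 + (0.1471 − 3.646)·e^(−67.80/36.7106) = 3.646 + (-3.49890)·0.157729 = 3.09412 g/L.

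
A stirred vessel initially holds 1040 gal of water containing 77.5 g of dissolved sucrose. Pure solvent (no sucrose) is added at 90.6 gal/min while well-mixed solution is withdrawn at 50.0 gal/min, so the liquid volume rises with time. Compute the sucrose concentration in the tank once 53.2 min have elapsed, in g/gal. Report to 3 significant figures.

Total volume: dV/dt = Q_in − Q_out = 40.600 gal/min, so V(t) = 1040 + 40.600 t and V(53.2) = 3199.9 gal.
No sucrose enters, so dm/dt = −Q_out · (m/V).
dm/m = −Q_out dt/(V₀ + 40.600 t); integrating gives ln(m/m₀) = −(Q_out/(Q_in−Q_out)) ln(V/V₀).
m = m₀ (V₀/V)^(Q_out/(Q_in−Q_out)) = 77.5 × (1040/3199.9)^(1.2315) = 19.417 g.
C = m/V = 19.417/3199.9 = 0.0060680 g/gal.

0.00607 g/gal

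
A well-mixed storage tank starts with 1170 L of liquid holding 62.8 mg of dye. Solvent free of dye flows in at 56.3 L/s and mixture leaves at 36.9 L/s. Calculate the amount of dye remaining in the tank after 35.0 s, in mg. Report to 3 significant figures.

Total volume: dV/dt = Q_in − Q_out = 19.400 L/s, so V(t) = 1170 + 19.400 t and V(35.0) = 1849.0 L.
Species balance (pure solvent in): dm/dt = −Q_out · m/V(t).
dm/m = −Q_out dt/(V₀ + 19.400 t); integrating gives ln(m/m₀) = −(Q_out/(Q_in−Q_out)) ln(V/V₀).
m = m₀ (V₀/V)^(Q_out/(Q_in−Q_out)) = 62.8 × (1170/1849.0)^(1.9021) = 26.298 mg.

26.3 mg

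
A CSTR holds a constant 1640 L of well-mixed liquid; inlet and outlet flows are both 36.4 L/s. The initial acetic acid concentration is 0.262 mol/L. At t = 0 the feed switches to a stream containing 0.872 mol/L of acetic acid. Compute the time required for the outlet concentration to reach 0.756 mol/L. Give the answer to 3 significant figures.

Species balance: V dC/dt = Q(C_in − C) ⇒ τ = V/Q = 45.055 s.
C(t) = C_in + (C₀ − C_in) e^(−t/τ). Set C = 0.756 and solve for t:
e^(−t/τ) = (C − C_in)/(C₀ − C_in) = (0.756 − 0.872)/(0.262 − 0.872) = 0.19016
t = −τ ln(…) = 45.055 × 1.6599 = 74.785 s.

74.8 s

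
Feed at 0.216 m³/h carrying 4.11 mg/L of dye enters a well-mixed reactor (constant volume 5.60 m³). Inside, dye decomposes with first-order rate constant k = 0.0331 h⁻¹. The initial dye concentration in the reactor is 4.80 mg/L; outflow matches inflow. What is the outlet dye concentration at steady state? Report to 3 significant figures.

Accumulation = in − out − consumed: V dC/dt = Q C_in − Q C − k V C.
At steady state: 0 = Q C_in − (Q + kV) C_ss, so C_ss = Q C_in/(Q + kV).
C_ss = 0.216·4.11/(0.216 + 0.0331·5.60) = 0.88776/0.40136 = 2.2119 mg/L.

2.21 mg/L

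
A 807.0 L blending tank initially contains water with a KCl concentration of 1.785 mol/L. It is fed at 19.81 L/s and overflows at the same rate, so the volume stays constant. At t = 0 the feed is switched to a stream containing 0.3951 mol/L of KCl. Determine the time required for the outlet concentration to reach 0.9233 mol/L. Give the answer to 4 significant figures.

39.41 s

Species balance: V dC/dt = Q(C_in − C) ⇒ τ = V/Q = 40.7370 s.
C(t) = C_in + (C₀ − C_in) e^(−t/τ). Set C = 0.9233 and solve for t:
e^(−t/τ) = (C − C_in)/(C₀ − C_in) = (0.9233 − 0.3951)/(1.785 − 0.3951) = 0.380027
t = −τ ln(…) = 40.7370 × 0.967512 = 39.4135 s.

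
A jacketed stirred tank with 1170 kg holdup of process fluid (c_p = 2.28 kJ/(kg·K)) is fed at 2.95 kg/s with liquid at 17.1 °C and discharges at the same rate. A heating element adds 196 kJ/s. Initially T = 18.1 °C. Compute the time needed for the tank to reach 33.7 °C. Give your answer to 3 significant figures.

Unsteady energy balance on the tank contents: M c_p dT/dt = ṁ c_p (T_in − T) + 196.
τ = M/ṁ = 396.61 s; T_ss = T_in + Q̇/(ṁ c_p) = 46.241 °C.
T(t) = T_ss + (T₀ − T_ss) e^(−t/τ). Set T = 33.7:
e^(−t/τ) = (33.7 − 46.241)/(18.1 − 46.241) = 0.44564
t = −396.61 · ln(0.44564) = 320.56 s.

321 s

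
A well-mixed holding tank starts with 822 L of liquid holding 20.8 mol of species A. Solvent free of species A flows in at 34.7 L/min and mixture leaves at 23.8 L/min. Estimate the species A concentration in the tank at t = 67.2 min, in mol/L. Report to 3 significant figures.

Total volume: dV/dt = Q_in − Q_out = 10.900 L/min, so V(t) = 822 + 10.900 t and V(67.2) = 1554.5 L.
No species A enters, so dm/dt = −Q_out · (m/V).
dm/m = −Q_out dt/(V₀ + 10.900 t); integrating gives ln(m/m₀) = −(Q_out/(Q_in−Q_out)) ln(V/V₀).
m = m₀ (V₀/V)^(Q_out/(Q_in−Q_out)) = 20.8 × (822/1554.5)^(2.1835) = 5.1744 mol.
C = m/V = 5.1744/1554.5 = 0.0033287 mol/L.

0.00333 mol/L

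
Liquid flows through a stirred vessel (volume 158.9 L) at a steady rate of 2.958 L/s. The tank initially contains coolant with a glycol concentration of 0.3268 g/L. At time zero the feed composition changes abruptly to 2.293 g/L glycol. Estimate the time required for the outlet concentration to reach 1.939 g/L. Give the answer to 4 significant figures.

Unsteady species balance (constant V, well mixed): V dC/dt = Q(C_in − C), so τ = V/Q = 53.7187 s.
C(t) = C_in + (C₀ − C_in) e^(−t/τ). Set C = 1.939 and solve for t:
e^(−t/τ) = (C − C_in)/(C₀ − C_in) = (1.939 − 2.293)/(0.3268 − 2.293) = 0.180043
t = −τ ln(…) = 53.7187 × 1.71456 = 92.1040 s.

92.10 s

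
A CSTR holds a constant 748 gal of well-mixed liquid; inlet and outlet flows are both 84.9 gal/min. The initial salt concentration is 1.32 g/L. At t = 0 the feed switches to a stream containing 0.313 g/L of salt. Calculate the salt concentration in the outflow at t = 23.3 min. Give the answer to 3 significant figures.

0.385 g/L

Unsteady species balance (constant V, well mixed): V dC/dt = Q(C_in − C).
Time constant τ = V/Q = 748/84.9 = 8.8104 min.
C approaches C_in exponentially: C(t) = C_in + (C₀ − C_in) e^(−t/τ).
C(23.3) = 0.313 + (1.32 − 0.313)·e^(−23.3/8.8104) = 0.313 + (1.0070)·0.071033 = 0.38453 g/L.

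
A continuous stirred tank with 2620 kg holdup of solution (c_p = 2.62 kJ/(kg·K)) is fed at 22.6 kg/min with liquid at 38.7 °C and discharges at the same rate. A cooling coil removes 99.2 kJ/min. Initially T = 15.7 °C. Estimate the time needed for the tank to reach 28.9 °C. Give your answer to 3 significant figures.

112 min

M c_p dT/dt = ṁ c_p (T_in − T) − Q̇.
τ = M/ṁ = 115.93 min; T_ss = T_in − Q̇/(ṁ c_p) = 37.025 °C.
T(t) = T_ss + (T₀ − T_ss) e^(−t/τ). Set T = 28.9:
e^(−t/τ) = (28.9 − 37.025)/(15.7 − 37.025) = 0.38100
t = −115.93 · ln(0.38100) = 111.87 min.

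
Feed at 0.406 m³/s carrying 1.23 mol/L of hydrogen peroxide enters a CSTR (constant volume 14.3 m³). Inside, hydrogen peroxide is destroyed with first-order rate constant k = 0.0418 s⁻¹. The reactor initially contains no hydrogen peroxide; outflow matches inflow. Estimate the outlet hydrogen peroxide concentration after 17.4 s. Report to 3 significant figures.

0.351 mol/L

V dC/dt = Q(C_in − C) − k V C.
This is linear with rate a = Q/V + k = 0.070192 s⁻¹.
C_ss = Q C_in/(Q + kV) = 0.49752 mol/L; C(t) = C_ss + (C₀ − C_ss) e^(−a t).
C(17.4) = 0.49752 + (-0.49752)·e^(−0.070192·17.4) = 0.49752 + (-0.49752)·0.29484 = 0.35083 mol/L.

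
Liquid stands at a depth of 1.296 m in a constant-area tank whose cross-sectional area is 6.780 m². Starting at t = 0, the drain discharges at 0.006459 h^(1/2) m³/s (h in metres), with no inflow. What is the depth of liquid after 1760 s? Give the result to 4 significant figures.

A dh/dt = −Q_out = −0.006459 √h.
This is separable: 2 d(√h)/dt = −0.006459/A, so √h = √h₀ − (0.006459/(2A)) t.
√h = √1.296 − 0.006459·1760/(2·6.780) = 1.13842 − 0.838336 = 0.300084.
h = 0.300084² = 0.0900502 m.

0.09005 m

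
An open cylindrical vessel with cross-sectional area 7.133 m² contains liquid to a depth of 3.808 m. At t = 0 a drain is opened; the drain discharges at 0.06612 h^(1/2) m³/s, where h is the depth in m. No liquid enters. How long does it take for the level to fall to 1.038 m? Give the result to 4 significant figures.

Mass balance (ρ constant): A dh/dt = −0.06612 √h.
Separate and integrate: 2(√h − √h₀) = −(0.06612/A) t.
t = 2A(√h₀ − √h)/0.06612 = 2·7.133·(√3.808 − √1.038)/0.06612
  = 14.2660 × (1.95141 − 1.01882) / 0.06612 = 201.214 s.

201.2 s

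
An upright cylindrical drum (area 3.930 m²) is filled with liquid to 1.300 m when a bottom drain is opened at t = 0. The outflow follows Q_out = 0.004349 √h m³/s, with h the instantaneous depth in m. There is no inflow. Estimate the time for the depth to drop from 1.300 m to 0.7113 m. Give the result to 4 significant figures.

536.4 s

Mass balance (ρ constant): A dh/dt = −0.004349 √h.
This is separable: 2 d(√h)/dt = −0.004349/A, so √h = √h₀ − (0.004349/(2A)) t.
t = 2A(√h₀ − √h)/0.004349 = 2·3.930·(√1.300 − √0.7113)/0.004349
  = 7.86000 × (1.14018 − 0.843386) / 0.004349 = 536.391 s.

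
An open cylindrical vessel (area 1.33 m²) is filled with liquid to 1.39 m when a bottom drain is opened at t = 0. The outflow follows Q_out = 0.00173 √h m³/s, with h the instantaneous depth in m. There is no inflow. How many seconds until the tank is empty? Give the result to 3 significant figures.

A dh/dt = −Q_out = −0.00173 √h.
∫ h^(−1/2) dh = −(0.00173/A) ∫ dt, giving 2√h = 2√h₀ − (0.00173/A) t.
Set h = 0: 2√h₀ = (0.00173/A) t_empty ⇒ t_empty = 2A√h₀/0.00173.
t_empty = 2·1.33·√1.39/0.00173 = 2.6600·1.1790/0.00173 = 1812.8 s.

1810 s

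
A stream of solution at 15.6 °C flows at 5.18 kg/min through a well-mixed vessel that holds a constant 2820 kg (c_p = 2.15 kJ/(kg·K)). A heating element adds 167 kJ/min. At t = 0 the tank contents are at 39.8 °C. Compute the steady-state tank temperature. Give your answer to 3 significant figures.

M c_p dT/dt = ṁ c_p (T_in − T) + Q̇.
At steady state dT/dt = 0 ⇒ T_ss = T_in + Q̇/(ṁ c_p) = 15.6 + 167/(5.18·2.15) = 30.595 °C.

30.6 °C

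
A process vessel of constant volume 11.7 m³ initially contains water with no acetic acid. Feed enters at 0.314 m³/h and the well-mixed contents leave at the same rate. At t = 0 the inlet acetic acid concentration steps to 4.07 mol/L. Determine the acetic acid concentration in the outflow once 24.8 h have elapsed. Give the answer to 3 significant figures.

1.98 mol/L

Species balance on the tank: V dC/dt = Q(C_in − C).
Time constant τ = V/Q = 11.7/0.314 = 37.261 h.
C approaches C_in exponentially: C(t) = C_in + (C₀ − C_in) e^(−t/τ).
C(24.8) = 4.07 + (0 − 4.07)·e^(−24.8/37.261) = 4.07 + (-4.0700)·0.51398 = 1.9781 mol/L.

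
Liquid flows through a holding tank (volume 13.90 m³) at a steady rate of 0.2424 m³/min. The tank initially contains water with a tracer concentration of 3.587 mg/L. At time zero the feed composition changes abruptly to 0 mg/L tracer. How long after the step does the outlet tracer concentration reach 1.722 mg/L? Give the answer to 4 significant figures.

Species balance on the tank: V dC/dt = Q(C_in − C), so τ = V/Q = 57.3432 min.
C(t) = C_in + (C₀ − C_in) e^(−t/τ). Set C = 1.722 and solve for t:
e^(−t/τ) = (C − C_in)/(C₀ − C_in) = (1.722 − 0)/(3.587 − 0) = 0.480067
t = −τ ln(…) = 57.3432 × 0.733830 = 42.0802 min.

42.08 min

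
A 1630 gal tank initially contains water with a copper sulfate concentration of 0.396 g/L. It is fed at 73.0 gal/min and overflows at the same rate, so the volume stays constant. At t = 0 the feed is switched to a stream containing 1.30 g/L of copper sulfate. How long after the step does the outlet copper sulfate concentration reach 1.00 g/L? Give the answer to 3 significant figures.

24.6 min

Species balance: V dC/dt = Q(C_in − C) ⇒ τ = V/Q = 22.329 min.
C(t) = C_in + (C₀ − C_in) e^(−t/τ). Set C = 1.00 and solve for t:
e^(−t/τ) = (C − C_in)/(C₀ − C_in) = (1.00 − 1.30)/(0.396 − 1.30) = 0.33186
t = −τ ln(…) = 22.329 × 1.1030 = 24.630 min.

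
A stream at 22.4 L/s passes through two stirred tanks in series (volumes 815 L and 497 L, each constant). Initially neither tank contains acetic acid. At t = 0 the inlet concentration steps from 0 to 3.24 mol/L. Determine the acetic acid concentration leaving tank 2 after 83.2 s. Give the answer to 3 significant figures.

Each tank obeys Vᵢ dCᵢ/dt = Q(Cᵢ₋₁ − Cᵢ), so τᵢ = Vᵢ/Q.
τ₁ = 815/22.4 = 36.384 s; τ₂ = 497/22.4 = 22.188 s.
Solving the cascade with C₁(0)=C₂(0)=0 gives C₂(t) = C_in[1 − (τ₁ e^(−t/τ₁) − τ₂ e^(−t/τ₂))/(τ₁ − τ₂)].
At t = 83.2: e^(−t/τ₁) = 0.10160, e^(−t/τ₂) = 0.023521.
C₂ = 3.24·[1 − (36.384·0.10160 − 22.188·0.023521)/(14.196)] = 3.24·0.77637 = 2.5155 mol/L.

2.52 mol/L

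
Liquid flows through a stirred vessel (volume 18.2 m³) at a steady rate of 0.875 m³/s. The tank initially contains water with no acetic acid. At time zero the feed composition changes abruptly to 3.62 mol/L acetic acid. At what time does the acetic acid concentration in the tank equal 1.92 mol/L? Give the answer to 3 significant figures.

Species balance on the tank: V dC/dt = Q(C_in − C), so τ = V/Q = 20.800 s.
C(t) = C_in + (C₀ − C_in) e^(−t/τ). Set C = 1.92 and solve for t:
e^(−t/τ) = (C − C_in)/(C₀ − C_in) = (1.92 − 3.62)/(0 − 3.62) = 0.46961
t = −τ ln(…) = 20.800 × 0.75585 = 15.722 s.

15.7 s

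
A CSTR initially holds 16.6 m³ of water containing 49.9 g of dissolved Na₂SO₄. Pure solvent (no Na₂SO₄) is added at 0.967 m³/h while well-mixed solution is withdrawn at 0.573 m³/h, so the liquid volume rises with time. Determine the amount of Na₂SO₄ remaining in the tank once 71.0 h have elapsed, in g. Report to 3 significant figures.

11.9 g

Let m(t) be the amount of Na₂SO₄. Volume: V(t) = V₀ + (Q_in − Q_out) t = 16.6 + 0.39400 t; V(71.0) = 44.574 m³.
No Na₂SO₄ enters, so dm/dt = −Q_out · (m/V).
dm/m = −Q_out dt/(V₀ + 0.39400 t); integrating gives ln(m/m₀) = −(Q_out/(Q_in−Q_out)) ln(V/V₀).
m = m₀ (V₀/V)^(Q_out/(Q_in−Q_out)) = 49.9 × (16.6/44.574)^(1.4543) = 11.864 g.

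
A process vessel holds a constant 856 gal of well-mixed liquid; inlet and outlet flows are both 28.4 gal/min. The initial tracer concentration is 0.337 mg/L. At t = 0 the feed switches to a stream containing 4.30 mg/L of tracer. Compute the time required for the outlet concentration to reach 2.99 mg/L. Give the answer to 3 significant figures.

33.4 min

Unsteady species balance (constant V, well mixed): V dC/dt = Q(C_in − C), so τ = V/Q = 30.141 min.
C(t) = C_in + (C₀ − C_in) e^(−t/τ). Set C = 2.99 and solve for t:
e^(−t/τ) = (C − C_in)/(C₀ − C_in) = (2.99 − 4.30)/(0.337 − 4.30) = 0.33056
t = −τ ln(…) = 30.141 × 1.1070 = 33.365 min.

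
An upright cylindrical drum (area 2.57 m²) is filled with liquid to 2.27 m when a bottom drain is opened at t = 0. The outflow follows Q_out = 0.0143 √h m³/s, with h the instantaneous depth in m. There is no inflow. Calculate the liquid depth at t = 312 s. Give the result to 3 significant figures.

0.408 m

With no inflow, A dh/dt = −0.0143 √h.
Separate and integrate: 2(√h − √h₀) = −(0.0143/A) t.
√h = √2.27 − 0.0143·312/(2·2.57) = 1.5067 − 0.86802 = 0.63864.
h = 0.63864² = 0.40786 m.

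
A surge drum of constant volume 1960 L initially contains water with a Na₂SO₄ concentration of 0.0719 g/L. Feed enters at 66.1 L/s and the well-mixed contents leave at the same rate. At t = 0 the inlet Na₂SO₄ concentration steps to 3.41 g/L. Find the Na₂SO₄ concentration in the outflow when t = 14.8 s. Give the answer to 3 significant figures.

1.38 g/L

Transient balance on the dissolved component: V dC/dt = Q(C_in − C).
Rewrite as dC/dt + C/τ = C_in/τ, τ = V/Q = 29.652 s.
C approaches C_in exponentially: C(t) = C_in + (C₀ − C_in) e^(−t/τ).
C(14.8) = 3.41 + (0.0719 − 3.41)·e^(−14.8/29.652) = 3.41 + (-3.3381)·0.60706 = 1.3836 g/L.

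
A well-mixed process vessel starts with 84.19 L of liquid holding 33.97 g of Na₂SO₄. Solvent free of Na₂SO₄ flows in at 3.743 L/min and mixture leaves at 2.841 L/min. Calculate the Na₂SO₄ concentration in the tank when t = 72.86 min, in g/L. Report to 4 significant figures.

Let m(t) be the amount of Na₂SO₄. Volume: V(t) = V₀ + (Q_in − Q_out) t = 84.19 + 0.902000 t; V(72.86) = 149.910 L.
No Na₂SO₄ enters, so dm/dt = −Q_out · (m/V).
dm/m = −Q_out dt/(V₀ + 0.902000 t); integrating gives ln(m/m₀) = −(Q_out/(Q_in−Q_out)) ln(V/V₀).
m = m₀ (V₀/V)^(Q_out/(Q_in−Q_out)) = 33.97 × (84.19/149.910)^(3.14967) = 5.51932 g.
C = m/V = 5.51932/149.910 = 0.0368176 g/L.

0.03682 g/L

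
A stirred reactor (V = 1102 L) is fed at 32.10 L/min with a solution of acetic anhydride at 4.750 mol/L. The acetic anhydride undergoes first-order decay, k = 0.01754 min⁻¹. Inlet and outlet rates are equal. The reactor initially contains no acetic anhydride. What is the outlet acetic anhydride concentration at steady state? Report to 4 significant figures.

Accumulation = in − out − consumed: V dC/dt = Q C_in − Q C − k V C.
Steady state (dC/dt = 0): C_ss = Q C_in/(Q + kV) = C_in/(1 + kV/Q).
C_ss = 32.10·4.750/(32.10 + 0.01754·1102) = 152.475/51.4291 = 2.96476 mol/L.

2.965 mol/L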